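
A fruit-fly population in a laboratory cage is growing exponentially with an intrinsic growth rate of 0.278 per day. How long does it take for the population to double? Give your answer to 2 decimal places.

Doubling time t_d = ln(2)/r = 0.6931/0.278 = 2.4933.

2.49 days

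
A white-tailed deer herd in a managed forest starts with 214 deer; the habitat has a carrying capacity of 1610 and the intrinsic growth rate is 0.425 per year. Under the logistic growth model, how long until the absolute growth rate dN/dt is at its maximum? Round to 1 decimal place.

Logistic growth is fastest at N = K/2 = 805.
A = (K − N₀)/N₀ = 6.5234. Set K/(1 + A·e^(−rt)) = K/2 → A·e^(−rt) = 1.
e^(−0.425t) = 1/6.5234 = 0.153295, so t = ln(6.5234)/0.425 = 1.8754/0.425 = 4.4127.

4.4 years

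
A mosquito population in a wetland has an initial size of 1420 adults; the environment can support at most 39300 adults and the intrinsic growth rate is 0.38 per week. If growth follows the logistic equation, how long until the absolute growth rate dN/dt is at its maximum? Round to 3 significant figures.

Logistic growth is fastest at N = K/2 = 19650.
A = (K − N₀)/N₀ = 26.676. Set K/(1 + A·e^(−rt)) = K/2 → A·e^(−rt) = 1.
e^(−0.38t) = 1/26.676 = 0.0374868, so t = ln(26.676)/0.38 = 3.2838/0.38 = 8.6415.

8.64 weeks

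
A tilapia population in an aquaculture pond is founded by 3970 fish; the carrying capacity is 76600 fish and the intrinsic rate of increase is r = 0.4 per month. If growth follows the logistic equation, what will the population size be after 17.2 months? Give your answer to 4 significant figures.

A = (K − N₀)/N₀ = (76600 − 3970)/3970 = 18.295.
N(t) = K/(1 + A·e^(−rt)) = 76600/(1 + 18.295×e^(−0.4×17.2)).
e^(−6.88) = 0.0010281; denominator = 1 + 18.295×0.0010281 = 1.0188.
N = 76600/1.0188 = 75185.8.

75190 fish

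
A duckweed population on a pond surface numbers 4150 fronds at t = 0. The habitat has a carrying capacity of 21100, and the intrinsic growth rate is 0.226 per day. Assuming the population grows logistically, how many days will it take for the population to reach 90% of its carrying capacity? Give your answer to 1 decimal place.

15.9 days

A = (K − N₀)/N₀ = (21100 − 4150)/4150 = 4.0843.
Solve 21100/(1 + 4.0843·e^(−0.226t)) = 18990: 1 + 4.0843·e^(−0.226t) = 1.1111, so e^(−0.226t) = 0.0272042.
−0.226·t = ln(0.0272042) = -3.6044, so t = 3.6044/0.226 = 15.949.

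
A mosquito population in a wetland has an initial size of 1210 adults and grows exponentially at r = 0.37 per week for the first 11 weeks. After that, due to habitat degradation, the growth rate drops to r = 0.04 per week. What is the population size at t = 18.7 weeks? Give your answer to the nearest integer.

Phase 1: N(11) = 1210·e^(0.37×11) = 1210·e^4.07 = 70853.9.
Phase 2 runs for 18.7 − 11 = 7.7 weeks at r = 0.04.
N(18.7) = 70853.9·e^(0.04×7.7) = 70853.9·e^0.308 = 96411.

96411 adults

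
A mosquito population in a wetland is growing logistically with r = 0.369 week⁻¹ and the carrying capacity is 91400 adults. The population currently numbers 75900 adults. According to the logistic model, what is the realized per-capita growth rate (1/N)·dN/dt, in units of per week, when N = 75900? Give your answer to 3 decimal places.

(1/N)·dN/dt = r(1 − N/K) = 0.369 × (1 − 75900/91400).
= 0.369 × 0.16958 = 0.062577.

0.063 per week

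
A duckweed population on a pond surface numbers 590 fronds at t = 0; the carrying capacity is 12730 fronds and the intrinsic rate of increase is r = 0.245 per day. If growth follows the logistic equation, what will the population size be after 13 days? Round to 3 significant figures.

A = (K − N₀)/N₀ = (12730 − 590)/590 = 20.576.
N(t) = K/(1 + A·e^(−rt)) = 12730/(1 + 20.576×e^(−0.245×13)).
e^(−3.185) = 0.041378; denominator = 1 + 20.576×0.041378 = 1.8514.
N = 12730/1.8514 = 6875.84.

6880 fronds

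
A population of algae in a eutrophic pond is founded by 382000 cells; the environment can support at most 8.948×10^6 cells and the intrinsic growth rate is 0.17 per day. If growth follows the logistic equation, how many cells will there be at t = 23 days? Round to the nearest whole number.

6173632 cells

A = (K − N₀)/N₀ = (8.948×10^6 − 382000)/382000 = 22.424.
N(t) = K/(1 + A·e^(−rt)) = 8.948×10^6/(1 + 22.424×e^(−0.17×23)).
e^(−3.91) = 0.020041; denominator = 1 + 22.424×0.020041 = 1.4494.
N = 8.948×10^6/1.4494 = 6.173632×10^6.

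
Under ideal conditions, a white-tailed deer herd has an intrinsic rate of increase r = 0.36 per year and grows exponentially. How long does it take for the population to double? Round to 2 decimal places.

Doubling time t_d = ln(2)/r = 0.6931/0.36 = 1.9254.

1.93 years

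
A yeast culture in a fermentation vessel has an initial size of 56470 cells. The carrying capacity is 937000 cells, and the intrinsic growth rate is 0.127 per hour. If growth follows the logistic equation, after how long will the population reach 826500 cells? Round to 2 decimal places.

A = (K − N₀)/N₀ = (937000 − 56470)/56470 = 15.593.
Solve 937000/(1 + 15.593·e^(−0.127t)) = 826500: 1 + 15.593·e^(−0.127t) = 1.1337, so e^(−0.127t) = 0.00857419.
−0.127·t = ln(0.00857419) = -4.759, so t = 4.759/0.127 = 37.472.

37.47 hours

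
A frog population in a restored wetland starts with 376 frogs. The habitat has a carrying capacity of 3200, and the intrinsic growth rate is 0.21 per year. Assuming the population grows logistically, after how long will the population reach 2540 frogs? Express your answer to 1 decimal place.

A = (K − N₀)/N₀ = (3200 − 376)/376 = 7.5106.
Solve 3200/(1 + 7.5106·e^(−0.21t)) = 2540: 1 + 7.5106·e^(−0.21t) = 1.2598, so e^(−0.21t) = 0.0345966.
−0.21·t = ln(0.0345966) = -3.364, so t = 3.364/0.21 = 16.019.

16.0 years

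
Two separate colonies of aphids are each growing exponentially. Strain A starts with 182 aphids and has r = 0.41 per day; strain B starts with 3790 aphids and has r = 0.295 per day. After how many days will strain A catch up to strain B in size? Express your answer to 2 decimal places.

Set 182·e^(0.41t) = 3790·e^(0.295t).
e^((0.41 − 0.295)t) = 3790/182 → e^(0.115·t) = 20.824.
0.115·t = ln(20.824) = 3.0361, so t = 3.0361/0.115 = 26.401.

26.40 days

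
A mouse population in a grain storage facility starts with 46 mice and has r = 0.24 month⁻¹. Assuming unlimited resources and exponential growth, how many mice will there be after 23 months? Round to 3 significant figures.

11500 mice

N(t) = N₀·e^(rt) = 46 × e^(0.24×23) = 46 × e^5.52.
e^5.52 ≈ 249.64, so N ≈ 46 × 249.64 = 11483.2.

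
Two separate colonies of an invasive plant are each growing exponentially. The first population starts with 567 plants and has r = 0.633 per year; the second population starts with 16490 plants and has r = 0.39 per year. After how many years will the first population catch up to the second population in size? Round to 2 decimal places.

Set 567·e^(0.633t) = 16490·e^(0.39t).
e^((0.633 − 0.39)t) = 16490/567 → e^(0.243·t) = 29.083.
0.243·t = ln(29.083) = 3.3702, so t = 3.3702/0.243 = 13.869.

13.87 years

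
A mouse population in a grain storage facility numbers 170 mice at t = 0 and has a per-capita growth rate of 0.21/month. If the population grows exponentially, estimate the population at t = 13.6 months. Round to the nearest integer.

2957 mice

N(t) = N₀·e^(rt) = 170 × e^(0.21×13.6) = 170 × e^2.856.
e^2.856 ≈ 17.392, so N ≈ 170 × 17.392 = 2956.61.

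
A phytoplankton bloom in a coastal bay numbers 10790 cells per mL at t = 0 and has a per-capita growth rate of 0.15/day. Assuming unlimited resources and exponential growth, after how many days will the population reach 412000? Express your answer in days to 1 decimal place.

Set N₀·e^(rt) = 412000: e^(0.15·t) = 412000/10790 = 38.184.
0.15·t = ln(38.184) = 3.6424, so t = 3.6424/0.15 = 24.283.

24.3 days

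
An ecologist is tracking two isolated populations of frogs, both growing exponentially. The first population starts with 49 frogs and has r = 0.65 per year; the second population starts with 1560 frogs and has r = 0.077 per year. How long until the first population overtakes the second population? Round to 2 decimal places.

Set 49·e^(0.65t) = 1560·e^(0.077t).
e^((0.65 − 0.077)t) = 1560/49 → e^(0.573·t) = 31.837.
0.573·t = ln(31.837) = 3.4606, so t = 3.4606/0.573 = 6.0395.

6.04 years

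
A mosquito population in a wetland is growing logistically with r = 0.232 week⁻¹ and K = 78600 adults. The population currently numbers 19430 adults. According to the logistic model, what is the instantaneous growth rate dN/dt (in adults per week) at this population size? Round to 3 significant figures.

3390 adults per week

dN/dt = rN(1 − N/K) = 0.232 × 19430 × (1 − 19430/78600).
1 − 19430/78600 = 0.7528; dN/dt = 0.232 × 19430 × 0.7528 = 3393.4.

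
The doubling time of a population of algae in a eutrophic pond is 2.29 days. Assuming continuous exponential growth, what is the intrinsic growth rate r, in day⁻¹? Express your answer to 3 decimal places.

0.303 per day

r = ln(2)/t_d = 0.6931/2.29 = 0.30268.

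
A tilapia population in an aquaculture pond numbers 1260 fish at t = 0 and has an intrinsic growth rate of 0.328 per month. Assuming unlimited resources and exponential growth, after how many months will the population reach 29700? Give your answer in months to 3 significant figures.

Set N₀·e^(rt) = 29700: e^(0.328·t) = 29700/1260 = 23.571.
0.328·t = ln(23.571) = 3.16, so t = 3.16/0.328 = 9.6343.

9.63 months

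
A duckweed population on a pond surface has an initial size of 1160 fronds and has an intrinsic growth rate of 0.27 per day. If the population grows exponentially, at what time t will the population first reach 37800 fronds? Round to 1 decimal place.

12.9 days

Set N₀·e^(rt) = 37800: e^(0.27·t) = 37800/1160 = 32.586.
0.27·t = ln(32.586) = 3.4839, so t = 3.4839/0.27 = 12.903.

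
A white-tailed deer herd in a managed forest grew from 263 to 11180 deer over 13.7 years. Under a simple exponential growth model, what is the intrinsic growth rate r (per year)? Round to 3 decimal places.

From N(t) = N₀·e^(rt): e^(r·13.7) = 11180/263 = 42.51.
r·13.7 = ln(42.51) = 3.7497, so r = 3.7497/13.7 = 0.2737.

0.274 per year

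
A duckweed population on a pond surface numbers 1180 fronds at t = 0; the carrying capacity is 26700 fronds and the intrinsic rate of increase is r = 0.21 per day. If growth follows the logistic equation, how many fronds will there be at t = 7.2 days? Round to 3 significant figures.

4630 fronds

A = (K − N₀)/N₀ = (26700 − 1180)/1180 = 21.627.
N(t) = K/(1 + A·e^(−rt)) = 26700/(1 + 21.627×e^(−0.21×7.2)).
e^(−1.512) = 0.22047; denominator = 1 + 21.627×0.22047 = 5.7681.
N = 26700/5.7681 = 4628.91.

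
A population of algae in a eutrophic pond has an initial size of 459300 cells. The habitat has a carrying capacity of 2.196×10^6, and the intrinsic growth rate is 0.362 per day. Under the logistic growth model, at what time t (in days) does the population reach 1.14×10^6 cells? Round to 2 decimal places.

A = (K − N₀)/N₀ = (2.196×10^6 − 459300)/459300 = 3.7812.
Solve 2.196×10^6/(1 + 3.7812·e^(−0.362t)) = 1.14×10^6: 1 + 3.7812·e^(−0.362t) = 1.9263, so e^(−0.362t) = 0.24498.
−0.362·t = ln(0.24498) = -1.4066, so t = 1.4066/0.362 = 3.8856.

3.89 days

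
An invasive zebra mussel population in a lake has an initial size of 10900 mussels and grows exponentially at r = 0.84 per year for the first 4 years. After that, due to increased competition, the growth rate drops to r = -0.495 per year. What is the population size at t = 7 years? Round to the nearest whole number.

Phase 1: N(4) = 10900·e^(0.84×4) = 10900·e^3.36 = 313802.
Phase 2 runs for 7 − 4 = 3 years at r = -0.495.
N(7) = 313802·e^(-0.495×3) = 313802·e^-1.485 = 71076.9.

71077 mussels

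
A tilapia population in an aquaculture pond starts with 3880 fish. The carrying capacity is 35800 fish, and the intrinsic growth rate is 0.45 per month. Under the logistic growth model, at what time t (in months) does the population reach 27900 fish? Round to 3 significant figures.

7.49 months

A = (K − N₀)/N₀ = (35800 − 3880)/3880 = 8.2268.
Solve 35800/(1 + 8.2268·e^(−0.45t)) = 27900: 1 + 8.2268·e^(−0.45t) = 1.2832, so e^(−0.45t) = 0.0344185.
−0.45·t = ln(0.0344185) = -3.3692, so t = 3.3692/0.45 = 7.487.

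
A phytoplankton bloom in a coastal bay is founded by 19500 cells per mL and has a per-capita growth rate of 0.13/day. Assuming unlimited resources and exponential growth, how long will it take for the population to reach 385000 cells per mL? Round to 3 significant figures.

22.9 days

Set N₀·e^(rt) = 385000: e^(0.13·t) = 385000/19500 = 19.744.
0.13·t = ln(19.744) = 2.9828, so t = 2.9828/0.13 = 22.945.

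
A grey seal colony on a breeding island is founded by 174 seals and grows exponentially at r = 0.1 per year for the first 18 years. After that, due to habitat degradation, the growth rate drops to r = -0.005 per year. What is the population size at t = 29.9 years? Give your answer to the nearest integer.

992 seals

Phase 1: N(18) = 174·e^(0.1×18) = 174·e^1.8 = 1052.64.
Phase 2 runs for 29.9 − 18 = 11.9 years at r = -0.005.
N(29.9) = 1052.64·e^(-0.005×11.9) = 1052.64·e^-0.0595 = 991.834.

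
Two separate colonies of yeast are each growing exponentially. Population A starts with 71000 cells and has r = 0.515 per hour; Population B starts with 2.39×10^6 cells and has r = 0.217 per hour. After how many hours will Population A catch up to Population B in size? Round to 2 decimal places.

Set 71000·e^(0.515t) = 2.39×10^6·e^(0.217t).
e^((0.515 − 0.217)t) = 2.39×10^6/71000 → e^(0.298·t) = 33.662.
0.298·t = ln(33.662) = 3.5164, so t = 3.5164/0.298 = 11.8.

11.80 hours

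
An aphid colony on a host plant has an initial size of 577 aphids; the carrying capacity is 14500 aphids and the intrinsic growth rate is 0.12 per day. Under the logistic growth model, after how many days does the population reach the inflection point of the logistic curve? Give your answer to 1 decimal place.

Logistic growth is fastest at N = K/2 = 7250.
A = (K − N₀)/N₀ = 24.13. Set K/(1 + A·e^(−rt)) = K/2 → A·e^(−rt) = 1.
e^(−0.12t) = 1/24.13 = 0.0414422, so t = ln(24.13)/0.12 = 3.1835/0.12 = 26.529.

26.5 days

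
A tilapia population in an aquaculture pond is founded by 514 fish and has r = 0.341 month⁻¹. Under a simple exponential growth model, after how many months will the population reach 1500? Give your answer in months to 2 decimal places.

3.14 months

Set N₀·e^(rt) = 1500: e^(0.341·t) = 1500/514 = 2.9183.
0.341·t = ln(2.9183) = 1.071, so t = 1.071/0.341 = 3.1408.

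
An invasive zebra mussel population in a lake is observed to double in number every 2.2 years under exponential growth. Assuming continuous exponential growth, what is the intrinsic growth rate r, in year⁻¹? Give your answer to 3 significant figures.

0.315 per year

r = ln(2)/t_d = 0.6931/2.2 = 0.31507.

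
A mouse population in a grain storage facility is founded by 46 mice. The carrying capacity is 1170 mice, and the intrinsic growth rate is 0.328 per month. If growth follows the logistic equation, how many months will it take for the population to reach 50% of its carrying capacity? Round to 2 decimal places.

A = (K − N₀)/N₀ = (1170 − 46)/46 = 24.435.
Solve 1170/(1 + 24.435·e^(−0.328t)) = 585: 1 + 24.435·e^(−0.328t) = 2, so e^(−0.328t) = 0.0409253.
−0.328·t = ln(0.0409253) = -3.196, so t = 3.196/0.328 = 9.7439.

9.74 months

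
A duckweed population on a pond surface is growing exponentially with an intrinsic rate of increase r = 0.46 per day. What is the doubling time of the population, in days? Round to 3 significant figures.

Doubling time t_d = ln(2)/r = 0.6931/0.46 = 1.5068.

1.51 days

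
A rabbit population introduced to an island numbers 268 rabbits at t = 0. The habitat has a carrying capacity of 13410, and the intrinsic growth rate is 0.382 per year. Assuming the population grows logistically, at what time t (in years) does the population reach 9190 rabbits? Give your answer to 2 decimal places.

A = (K − N₀)/N₀ = (13410 − 268)/268 = 49.037.
Solve 13410/(1 + 49.037·e^(−0.382t)) = 9190: 1 + 49.037·e^(−0.382t) = 1.4592, so e^(−0.382t) = 0.00936419.
−0.382·t = ln(0.00936419) = -4.6709, so t = 4.6709/0.382 = 12.227.

12.23 years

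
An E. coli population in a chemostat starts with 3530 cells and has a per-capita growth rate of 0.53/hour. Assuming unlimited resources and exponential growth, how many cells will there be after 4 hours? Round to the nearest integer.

29409 cells

N(t) = N₀·e^(rt) = 3530 × e^(0.53×4) = 3530 × e^2.12.
e^2.12 ≈ 8.3311, so N ≈ 3530 × 8.3311 = 29408.9.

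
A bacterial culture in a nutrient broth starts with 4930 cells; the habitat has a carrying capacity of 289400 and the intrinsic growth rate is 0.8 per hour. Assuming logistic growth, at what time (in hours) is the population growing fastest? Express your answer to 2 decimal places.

5.07 hours

Logistic growth is fastest at N = K/2 = 144700.
A = (K − N₀)/N₀ = 57.702. Set K/(1 + A·e^(−rt)) = K/2 → A·e^(−rt) = 1.
e^(−0.8t) = 1/57.702 = 0.0173305, so t = ln(57.702)/0.8 = 4.0553/0.8 = 5.0691.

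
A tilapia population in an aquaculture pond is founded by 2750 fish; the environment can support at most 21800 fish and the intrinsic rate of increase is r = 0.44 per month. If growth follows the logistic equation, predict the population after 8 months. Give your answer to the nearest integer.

A = (K − N₀)/N₀ = (21800 − 2750)/2750 = 6.9273.
N(t) = K/(1 + A·e^(−rt)) = 21800/(1 + 6.9273×e^(−0.44×8)).
e^(−3.52) = 0.029599; denominator = 1 + 6.9273×0.029599 = 1.205.
N = 21800/1.205 = 18090.6.

18091 fish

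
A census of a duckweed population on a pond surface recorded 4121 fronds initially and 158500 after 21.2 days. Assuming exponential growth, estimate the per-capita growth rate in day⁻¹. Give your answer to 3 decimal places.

From N(t) = N₀·e^(rt): e^(r·21.2) = 158500/4121 = 38.462.
r·21.2 = ln(38.462) = 3.6497, so r = 3.6497/21.2 = 0.17215.

0.172 per day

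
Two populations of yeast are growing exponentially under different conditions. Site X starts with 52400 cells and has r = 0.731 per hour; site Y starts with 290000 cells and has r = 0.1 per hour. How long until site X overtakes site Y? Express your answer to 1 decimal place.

2.7 hours

Set 52400·e^(0.731t) = 290000·e^(0.1t).
e^((0.731 − 0.1)t) = 290000/52400 → e^(0.631·t) = 5.5344.
0.631·t = ln(5.5344) = 1.711, so t = 1.711/0.631 = 2.7115.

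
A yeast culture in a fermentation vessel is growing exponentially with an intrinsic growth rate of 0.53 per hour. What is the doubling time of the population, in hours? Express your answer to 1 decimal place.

1.3 hours

Doubling time t_d = ln(2)/r = 0.6931/0.53 = 1.3078.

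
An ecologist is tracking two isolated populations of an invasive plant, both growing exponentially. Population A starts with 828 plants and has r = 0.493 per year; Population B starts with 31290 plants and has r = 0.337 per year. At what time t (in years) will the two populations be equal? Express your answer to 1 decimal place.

23.3 years

Set 828·e^(0.493t) = 31290·e^(0.337t).
e^((0.493 − 0.337)t) = 31290/828 → e^(0.156·t) = 37.79.
0.156·t = ln(37.79) = 3.632, so t = 3.632/0.156 = 23.282.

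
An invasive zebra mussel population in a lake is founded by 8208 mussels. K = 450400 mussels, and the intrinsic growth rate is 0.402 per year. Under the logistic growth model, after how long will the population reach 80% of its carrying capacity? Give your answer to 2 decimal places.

A = (K − N₀)/N₀ = (450400 − 8208)/8208 = 53.873.
Solve 450400/(1 + 53.873·e^(−0.402t)) = 360320: 1 + 53.873·e^(−0.402t) = 1.25, so e^(−0.402t) = 0.00464052.
−0.402·t = ln(0.00464052) = -5.3729, so t = 5.3729/0.402 = 13.365.

13.37 years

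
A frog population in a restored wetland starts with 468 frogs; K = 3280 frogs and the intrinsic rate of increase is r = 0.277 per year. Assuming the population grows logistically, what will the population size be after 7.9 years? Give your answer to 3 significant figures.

A = (K − N₀)/N₀ = (3280 − 468)/468 = 6.0085.
N(t) = K/(1 + A·e^(−rt)) = 3280/(1 + 6.0085×e^(−0.277×7.9)).
e^(−2.188) = 0.11211; denominator = 1 + 6.0085×0.11211 = 1.6736.
N = 3280/1.6736 = 1959.85.

1960 frogs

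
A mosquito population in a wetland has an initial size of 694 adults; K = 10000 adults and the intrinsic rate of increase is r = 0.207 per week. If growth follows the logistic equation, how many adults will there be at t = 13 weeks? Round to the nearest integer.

5237 adults

A = (K − N₀)/N₀ = (10000 − 694)/694 = 13.409.
N(t) = K/(1 + A·e^(−rt)) = 10000/(1 + 13.409×e^(−0.207×13)).
e^(−2.691) = 0.067813; denominator = 1 + 13.409×0.067813 = 1.9093.
N = 10000/1.9093 = 5237.46.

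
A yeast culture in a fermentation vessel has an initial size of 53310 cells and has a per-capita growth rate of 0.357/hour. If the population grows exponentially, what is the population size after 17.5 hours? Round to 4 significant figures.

27550000 cells

N(t) = N₀·e^(rt) = 53310 × e^(0.357×17.5) = 53310 × e^6.247.
e^6.247 ≈ 516.72, so N ≈ 53310 × 516.72 = 2.754631×10^7.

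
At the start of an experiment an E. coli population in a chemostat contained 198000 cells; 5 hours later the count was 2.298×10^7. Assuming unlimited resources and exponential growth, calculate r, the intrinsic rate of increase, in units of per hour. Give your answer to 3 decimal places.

0.951 per hour

From N(t) = N₀·e^(rt): e^(r·5) = 2.298×10^7/198000 = 116.06.
r·5 = ln(116.06) = 4.7541, so r = 4.7541/5 = 0.95082.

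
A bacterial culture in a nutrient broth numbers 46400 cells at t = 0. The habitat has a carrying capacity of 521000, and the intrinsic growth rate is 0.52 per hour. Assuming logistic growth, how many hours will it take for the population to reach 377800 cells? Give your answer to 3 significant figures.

6.34 hours

A = (K − N₀)/N₀ = (521000 − 46400)/46400 = 10.228.
Solve 521000/(1 + 10.228·e^(−0.52t)) = 377800: 1 + 10.228·e^(−0.52t) = 1.379, so e^(−0.52t) = 0.0370571.
−0.52·t = ln(0.0370571) = -3.2953, so t = 3.2953/0.52 = 6.3371.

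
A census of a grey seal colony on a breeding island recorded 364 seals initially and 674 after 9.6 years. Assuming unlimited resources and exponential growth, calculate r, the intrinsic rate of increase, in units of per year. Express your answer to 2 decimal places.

0.06 per year

From N(t) = N₀·e^(rt): e^(r·9.6) = 674/364 = 1.8516.
r·9.6 = ln(1.8516) = 0.61608, so r = 0.61608/9.6 = 0.064175.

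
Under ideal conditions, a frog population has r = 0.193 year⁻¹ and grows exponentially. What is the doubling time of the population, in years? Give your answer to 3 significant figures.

3.59 years

Doubling time t_d = ln(2)/r = 0.6931/0.193 = 3.5914.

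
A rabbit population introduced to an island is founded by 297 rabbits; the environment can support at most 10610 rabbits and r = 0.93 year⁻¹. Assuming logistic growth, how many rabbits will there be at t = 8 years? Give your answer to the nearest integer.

10398 rabbits

A = (K − N₀)/N₀ = (10610 − 297)/297 = 34.724.
N(t) = K/(1 + A·e^(−rt)) = 10610/(1 + 34.724×e^(−0.93×8)).
e^(−7.44) = 0.00058729; denominator = 1 + 34.724×0.00058729 = 1.0204.
N = 10610/1.0204 = 10398.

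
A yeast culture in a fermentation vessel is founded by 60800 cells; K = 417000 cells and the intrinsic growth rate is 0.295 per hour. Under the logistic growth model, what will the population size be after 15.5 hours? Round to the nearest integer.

393199 cells

A = (K − N₀)/N₀ = (417000 − 60800)/60800 = 5.8586.
N(t) = K/(1 + A·e^(−rt)) = 417000/(1 + 5.8586×e^(−0.295×15.5)).
e^(−4.572) = 0.010332; denominator = 1 + 5.8586×0.010332 = 1.0605.
N = 417000/1.0605 = 393199.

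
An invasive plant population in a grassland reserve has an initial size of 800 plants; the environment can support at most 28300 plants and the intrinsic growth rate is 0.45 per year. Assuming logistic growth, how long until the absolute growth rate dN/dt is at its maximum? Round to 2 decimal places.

7.86 years

Logistic growth is fastest at N = K/2 = 14150.
A = (K − N₀)/N₀ = 34.375. Set K/(1 + A·e^(−rt)) = K/2 → A·e^(−rt) = 1.
e^(−0.45t) = 1/34.375 = 0.0290909, so t = ln(34.375)/0.45 = 3.5373/0.45 = 7.8607.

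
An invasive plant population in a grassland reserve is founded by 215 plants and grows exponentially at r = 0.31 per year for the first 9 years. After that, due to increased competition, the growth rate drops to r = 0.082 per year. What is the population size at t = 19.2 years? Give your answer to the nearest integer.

Phase 1: N(9) = 215·e^(0.31×9) = 215·e^2.79 = 3500.42.
Phase 2 runs for 19.2 − 9 = 10.2 years at r = 0.082.
N(19.2) = 3500.42·e^(0.082×10.2) = 3500.42·e^0.8364 = 8079.12.

8079 plants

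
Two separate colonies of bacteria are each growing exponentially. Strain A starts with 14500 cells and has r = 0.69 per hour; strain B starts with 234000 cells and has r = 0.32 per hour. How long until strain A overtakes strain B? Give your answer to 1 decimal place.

Set 14500·e^(0.69t) = 234000·e^(0.32t).
e^((0.69 − 0.32)t) = 234000/14500 → e^(0.37·t) = 16.138.
0.37·t = ln(16.138) = 2.7812, so t = 2.7812/0.37 = 7.5167.

7.5 hours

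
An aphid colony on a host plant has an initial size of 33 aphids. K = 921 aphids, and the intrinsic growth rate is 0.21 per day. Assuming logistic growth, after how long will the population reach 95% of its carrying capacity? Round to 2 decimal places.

A = (K − N₀)/N₀ = (921 − 33)/33 = 26.909.
Solve 921/(1 + 26.909·e^(−0.21t)) = 874.95: 1 + 26.909·e^(−0.21t) = 1.0526, so e^(−0.21t) = 0.0019559.
−0.21·t = ln(0.0019559) = -6.2369, so t = 6.2369/0.21 = 29.7.

29.70 days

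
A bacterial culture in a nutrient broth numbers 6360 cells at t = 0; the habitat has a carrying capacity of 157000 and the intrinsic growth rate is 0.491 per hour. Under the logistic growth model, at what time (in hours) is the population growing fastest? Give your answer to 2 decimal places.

Logistic growth is fastest at N = K/2 = 78500.
A = (K − N₀)/N₀ = 23.686. Set K/(1 + A·e^(−rt)) = K/2 → A·e^(−rt) = 1.
e^(−0.491t) = 1/23.686 = 0.0422199, so t = ln(23.686)/0.491 = 3.1649/0.491 = 6.4458.

6.45 hours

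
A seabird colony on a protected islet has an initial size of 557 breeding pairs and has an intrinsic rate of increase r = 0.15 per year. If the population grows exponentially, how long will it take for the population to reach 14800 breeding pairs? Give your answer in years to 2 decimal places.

Set N₀·e^(rt) = 14800: e^(0.15·t) = 14800/557 = 26.571.
0.15·t = ln(26.571) = 3.2798, so t = 3.2798/0.15 = 21.865.

21.87 years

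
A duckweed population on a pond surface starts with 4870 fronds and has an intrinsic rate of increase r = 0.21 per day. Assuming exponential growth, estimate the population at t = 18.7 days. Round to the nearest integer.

247174 fronds

N(t) = N₀·e^(rt) = 4870 × e^(0.21×18.7) = 4870 × e^3.927.
e^3.927 ≈ 50.754, so N ≈ 4870 × 50.754 = 247174.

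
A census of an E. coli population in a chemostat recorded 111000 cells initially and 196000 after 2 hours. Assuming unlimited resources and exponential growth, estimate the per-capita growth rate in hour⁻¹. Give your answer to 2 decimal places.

0.28 per hour

From N(t) = N₀·e^(rt): e^(r·2) = 196000/111000 = 1.7658.
r·2 = ln(1.7658) = 0.56858, so r = 0.56858/2 = 0.28429.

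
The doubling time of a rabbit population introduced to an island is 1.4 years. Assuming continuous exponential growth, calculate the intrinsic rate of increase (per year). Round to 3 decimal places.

r = ln(2)/t_d = 0.6931/1.4 = 0.49511.

0.495 per year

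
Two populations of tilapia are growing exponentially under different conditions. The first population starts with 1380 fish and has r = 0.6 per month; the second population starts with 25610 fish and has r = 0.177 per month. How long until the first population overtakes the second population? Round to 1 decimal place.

Set 1380·e^(0.6t) = 25610·e^(0.177t).
e^((0.6 − 0.177)t) = 25610/1380 → e^(0.423·t) = 18.558.
0.423·t = ln(18.558) = 2.9209, so t = 2.9209/0.423 = 6.9052.

6.9 months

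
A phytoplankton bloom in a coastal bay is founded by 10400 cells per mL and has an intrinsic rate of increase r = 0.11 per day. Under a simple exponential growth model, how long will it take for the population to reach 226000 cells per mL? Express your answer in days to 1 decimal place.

28.0 days

Set N₀·e^(rt) = 226000: e^(0.11·t) = 226000/10400 = 21.731.
0.11·t = ln(21.731) = 3.0787, so t = 3.0787/0.11 = 27.988.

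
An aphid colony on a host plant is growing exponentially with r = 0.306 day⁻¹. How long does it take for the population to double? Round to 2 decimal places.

Doubling time t_d = ln(2)/r = 0.6931/0.306 = 2.2652.

2.27 days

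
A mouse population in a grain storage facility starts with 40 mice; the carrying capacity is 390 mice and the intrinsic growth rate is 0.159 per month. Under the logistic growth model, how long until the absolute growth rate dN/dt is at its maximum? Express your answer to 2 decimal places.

Logistic growth is fastest at N = K/2 = 195.
A = (K − N₀)/N₀ = 8.75. Set K/(1 + A·e^(−rt)) = K/2 → A·e^(−rt) = 1.
e^(−0.159t) = 1/8.75 = 0.114286, so t = ln(8.75)/0.159 = 2.1691/0.159 = 13.642.

13.64 months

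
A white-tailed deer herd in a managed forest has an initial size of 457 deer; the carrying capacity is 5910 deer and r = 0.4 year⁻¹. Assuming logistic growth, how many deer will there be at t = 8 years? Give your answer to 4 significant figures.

3976 deer

A = (K − N₀)/N₀ = (5910 − 457)/457 = 11.932.
N(t) = K/(1 + A·e^(−rt)) = 5910/(1 + 11.932×e^(−0.4×8)).
e^(−3.2) = 0.040762; denominator = 1 + 11.932×0.040762 = 1.4864.
N = 5910/1.4864 = 3976.1.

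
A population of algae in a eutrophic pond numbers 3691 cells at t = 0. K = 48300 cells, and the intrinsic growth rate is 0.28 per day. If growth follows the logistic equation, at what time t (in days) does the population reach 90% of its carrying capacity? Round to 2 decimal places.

A = (K − N₀)/N₀ = (48300 − 3691)/3691 = 12.086.
Solve 48300/(1 + 12.086·e^(−0.28t)) = 43470: 1 + 12.086·e^(−0.28t) = 1.1111, so e^(−0.28t) = 0.00919346.
−0.28·t = ln(0.00919346) = -4.6893, so t = 4.6893/0.28 = 16.747.

16.75 days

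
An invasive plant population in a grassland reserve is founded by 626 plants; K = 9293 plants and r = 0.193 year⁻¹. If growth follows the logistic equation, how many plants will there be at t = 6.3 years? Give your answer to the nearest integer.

A = (K − N₀)/N₀ = (9293 − 626)/626 = 13.845.
N(t) = K/(1 + A·e^(−rt)) = 9293/(1 + 13.845×e^(−0.193×6.3)).
e^(−1.216) = 0.29644; denominator = 1 + 13.845×0.29644 = 5.1043.
N = 9293/5.1043 = 1820.63.

1821 plants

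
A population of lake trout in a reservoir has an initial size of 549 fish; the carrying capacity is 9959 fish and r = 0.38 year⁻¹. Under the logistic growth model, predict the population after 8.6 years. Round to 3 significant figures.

A = (K − N₀)/N₀ = (9959 − 549)/549 = 17.14.
N(t) = K/(1 + A·e^(−rt)) = 9959/(1 + 17.14×e^(−0.38×8.6)).
e^(−3.268) = 0.038083; denominator = 1 + 17.14×0.038083 = 1.6527.
N = 9959/1.6527 = 6025.74.

6030 fish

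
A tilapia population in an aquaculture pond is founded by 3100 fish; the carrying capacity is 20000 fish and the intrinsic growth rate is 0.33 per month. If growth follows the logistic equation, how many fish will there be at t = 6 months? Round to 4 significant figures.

A = (K − N₀)/N₀ = (20000 − 3100)/3100 = 5.4516.
N(t) = K/(1 + A·e^(−rt)) = 20000/(1 + 5.4516×e^(−0.33×6)).
e^(−1.98) = 0.13807; denominator = 1 + 5.4516×0.13807 = 1.7527.
N = 20000/1.7527 = 11411.

11410 fish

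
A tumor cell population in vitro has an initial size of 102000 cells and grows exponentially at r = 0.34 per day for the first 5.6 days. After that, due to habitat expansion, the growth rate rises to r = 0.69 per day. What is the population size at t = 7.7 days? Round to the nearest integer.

2916014 cells

Phase 1: N(5.6) = 102000·e^(0.34×5.6) = 102000·e^1.904 = 684695.
Phase 2 runs for 7.7 − 5.6 = 2.1 days at r = 0.69.
N(7.7) = 684695·e^(0.69×2.1) = 684695·e^1.449 = 2.916014×10^6.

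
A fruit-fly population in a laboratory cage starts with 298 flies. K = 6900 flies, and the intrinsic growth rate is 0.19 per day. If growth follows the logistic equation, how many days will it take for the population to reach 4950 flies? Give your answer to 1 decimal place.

21.2 days

A = (K − N₀)/N₀ = (6900 − 298)/298 = 22.154.
Solve 6900/(1 + 22.154·e^(−0.19t)) = 4950: 1 + 22.154·e^(−0.19t) = 1.3939, so e^(−0.19t) = 0.0177816.
−0.19·t = ln(0.0177816) = -4.0296, so t = 4.0296/0.19 = 21.208.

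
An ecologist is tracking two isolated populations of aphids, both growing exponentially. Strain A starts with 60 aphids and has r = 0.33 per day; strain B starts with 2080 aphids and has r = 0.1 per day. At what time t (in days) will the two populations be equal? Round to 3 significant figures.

15.4 days

Set 60·e^(0.33t) = 2080·e^(0.1t).
e^((0.33 − 0.1)t) = 2080/60 → e^(0.23·t) = 34.667.
0.23·t = ln(34.667) = 3.5458, so t = 3.5458/0.23 = 15.416.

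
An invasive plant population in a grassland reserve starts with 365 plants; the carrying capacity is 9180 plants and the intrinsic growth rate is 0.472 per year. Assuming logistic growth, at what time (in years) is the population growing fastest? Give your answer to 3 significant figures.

6.75 years

Logistic growth is fastest at N = K/2 = 4590.
A = (K − N₀)/N₀ = 24.151. Set K/(1 + A·e^(−rt)) = K/2 → A·e^(−rt) = 1.
e^(−0.472t) = 1/24.151 = 0.0414067, so t = ln(24.151)/0.472 = 3.1843/0.472 = 6.7464.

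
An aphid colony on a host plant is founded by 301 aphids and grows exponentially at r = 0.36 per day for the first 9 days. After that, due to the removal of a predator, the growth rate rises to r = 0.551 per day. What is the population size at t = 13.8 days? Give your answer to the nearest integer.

Phase 1: N(9) = 301·e^(0.36×9) = 301·e^3.24 = 7685.65.
Phase 2 runs for 13.8 − 9 = 4.8 days at r = 0.551.
N(13.8) = 7685.65·e^(0.551×4.8) = 7685.65·e^2.645 = 108219.

108219 aphids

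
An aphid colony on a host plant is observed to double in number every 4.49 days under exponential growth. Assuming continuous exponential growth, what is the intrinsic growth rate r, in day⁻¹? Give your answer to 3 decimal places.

r = ln(2)/t_d = 0.6931/4.49 = 0.15438.

0.154 per day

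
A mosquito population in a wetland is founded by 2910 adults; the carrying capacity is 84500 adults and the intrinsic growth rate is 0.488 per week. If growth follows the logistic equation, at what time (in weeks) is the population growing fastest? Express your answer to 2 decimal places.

6.83 weeks

Logistic growth is fastest at N = K/2 = 42250.
A = (K − N₀)/N₀ = 28.038. Set K/(1 + A·e^(−rt)) = K/2 → A·e^(−rt) = 1.
e^(−0.488t) = 1/28.038 = 0.0356661, so t = ln(28.038)/0.488 = 3.3336/0.488 = 6.8311.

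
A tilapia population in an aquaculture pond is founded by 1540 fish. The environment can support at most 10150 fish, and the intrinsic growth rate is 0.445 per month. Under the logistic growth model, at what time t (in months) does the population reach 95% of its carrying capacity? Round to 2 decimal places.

10.48 months

A = (K − N₀)/N₀ = (10150 − 1540)/1540 = 5.5909.
Solve 10150/(1 + 5.5909·e^(−0.445t)) = 9642.5: 1 + 5.5909·e^(−0.445t) = 1.0526, so e^(−0.445t) = 0.00941378.
−0.445·t = ln(0.00941378) = -4.6656, so t = 4.6656/0.445 = 10.484.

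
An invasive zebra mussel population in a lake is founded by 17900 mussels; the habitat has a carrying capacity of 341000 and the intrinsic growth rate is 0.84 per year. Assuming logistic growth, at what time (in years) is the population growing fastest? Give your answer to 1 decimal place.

3.4 years

Logistic growth is fastest at N = K/2 = 170500.
A = (K − N₀)/N₀ = 18.05. Set K/(1 + A·e^(−rt)) = K/2 → A·e^(−rt) = 1.
e^(−0.84t) = 1/18.05 = 0.0554008, so t = ln(18.05)/0.84 = 2.8932/0.84 = 3.4442.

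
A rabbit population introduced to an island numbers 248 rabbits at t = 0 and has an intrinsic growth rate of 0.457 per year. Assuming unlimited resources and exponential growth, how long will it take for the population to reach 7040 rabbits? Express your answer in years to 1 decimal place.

7.3 years

Set N₀·e^(rt) = 7040: e^(0.457·t) = 7040/248 = 28.387.
0.457·t = ln(28.387) = 3.3459, so t = 3.3459/0.457 = 7.3215.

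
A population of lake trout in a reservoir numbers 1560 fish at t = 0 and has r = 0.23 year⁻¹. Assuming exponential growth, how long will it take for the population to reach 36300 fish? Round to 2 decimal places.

Set N₀·e^(rt) = 36300: e^(0.23·t) = 36300/1560 = 23.269.
0.23·t = ln(23.269) = 3.1471, so t = 3.1471/0.23 = 13.683.

13.68 years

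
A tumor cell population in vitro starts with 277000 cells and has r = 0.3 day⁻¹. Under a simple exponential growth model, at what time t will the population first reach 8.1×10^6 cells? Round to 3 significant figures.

Set N₀·e^(rt) = 8.1×10^6: e^(0.3·t) = 8.1×10^6/277000 = 29.242.
0.3·t = ln(29.242) = 3.3756, so t = 3.3756/0.3 = 11.252.

11.3 days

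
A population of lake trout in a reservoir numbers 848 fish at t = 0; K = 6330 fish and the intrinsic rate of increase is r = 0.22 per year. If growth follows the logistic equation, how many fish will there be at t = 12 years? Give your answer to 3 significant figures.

4330 fish

A = (K − N₀)/N₀ = (6330 − 848)/848 = 6.4646.
N(t) = K/(1 + A·e^(−rt)) = 6330/(1 + 6.4646×e^(−0.22×12)).
e^(−2.64) = 0.071361; denominator = 1 + 6.4646×0.071361 = 1.4613.
N = 6330/1.4613 = 4331.69.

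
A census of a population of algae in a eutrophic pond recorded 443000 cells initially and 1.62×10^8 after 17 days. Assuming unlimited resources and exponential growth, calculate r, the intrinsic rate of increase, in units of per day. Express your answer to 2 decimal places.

From N(t) = N₀·e^(rt): e^(r·17) = 1.62×10^8/443000 = 365.69.
r·17 = ln(365.69) = 5.9018, so r = 5.9018/17 = 0.34716.

0.35 per day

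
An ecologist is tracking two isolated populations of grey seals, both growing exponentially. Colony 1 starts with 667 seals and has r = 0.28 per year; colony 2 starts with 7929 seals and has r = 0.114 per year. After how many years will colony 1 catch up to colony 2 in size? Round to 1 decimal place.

Set 667·e^(0.28t) = 7929·e^(0.114t).
e^((0.28 − 0.114)t) = 7929/667 → e^(0.166·t) = 11.888.
0.166·t = ln(11.888) = 2.4755, so t = 2.4755/0.166 = 14.913.

14.9 years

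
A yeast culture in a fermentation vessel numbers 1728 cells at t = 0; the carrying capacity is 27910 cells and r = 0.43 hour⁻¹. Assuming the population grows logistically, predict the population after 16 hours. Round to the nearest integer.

27482 cells

A = (K − N₀)/N₀ = (27910 − 1728)/1728 = 15.152.
N(t) = K/(1 + A·e^(−rt)) = 27910/(1 + 15.152×e^(−0.43×16)).
e^(−6.88) = 0.0010281; denominator = 1 + 15.152×0.0010281 = 1.0156.
N = 27910/1.0156 = 27481.9.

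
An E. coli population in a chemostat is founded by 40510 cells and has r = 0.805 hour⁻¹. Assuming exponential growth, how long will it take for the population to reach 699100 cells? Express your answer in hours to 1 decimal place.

Set N₀·e^(rt) = 699100: e^(0.805·t) = 699100/40510 = 17.257.
0.805·t = ln(17.257) = 2.8482, so t = 2.8482/0.805 = 3.5382.

3.5 hours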